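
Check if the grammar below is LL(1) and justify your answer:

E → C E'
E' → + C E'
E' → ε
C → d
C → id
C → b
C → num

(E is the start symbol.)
Yes, the grammar is LL(1).

A grammar is LL(1) if for each non-terminal N with multiple productions, the predict sets of those productions are pairwise disjoint, where PREDICT(N → α) = (FIRST(α) \ {ε}) ∪ (FOLLOW(N) if α ⇒* ε).

Relevant sets:
  FOLLOW(E') = { $ }

For E':
  PREDICT(E' → '+' C E') = { '+' }
  PREDICT(E' → ε) = { $ }
For C:
  PREDICT(C → d) = { 'd' }
  PREDICT(C → id) = { 'id' }
  PREDICT(C → b) = { 'b' }
  PREDICT(C → num) = { 'num' }
E has a single production, so nothing to check there.

All predict sets are disjoint. The grammar IS LL(1).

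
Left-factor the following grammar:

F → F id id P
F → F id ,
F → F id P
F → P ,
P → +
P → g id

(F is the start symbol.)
Left-factoring transforms A → αβ₁ | αβ₂ into A → αA' and A' → β₁ | β₂
(α is the longest common prefix among the alternatives). Repeat until
no nonterminal has two alternatives with a common prefix.

Round 1: F has alternatives sharing prefix 'F id'. Introduce F': F → F id F'
  Add: F' → id P
  Add: F' → ,
  Add: F' → P

No remaining common prefixes — done.

Resulting grammar:
F → F id F'
F' → id P
F' → ,
F' → P
F → P ,
P → +
P → g id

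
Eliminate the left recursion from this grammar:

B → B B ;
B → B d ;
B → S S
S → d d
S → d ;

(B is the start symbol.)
B is directly left-recursive. The standard transformation for
  A → A α₁ | ... | A α_m | β₁ | ... | β_n
is
  A  → β₁ A' | ... | β_n A'
  A' → α₁ A' | ... | α_m A' | ε

B → S S becomes B → S S B'
B → B B ; becomes B' → B ; B'
B → B d ; becomes B' → d ; B'
Add B' → ε

Productions for other non-terminals are unchanged:
  S → d d
  S → d ;

Resulting grammar:
B → S S B'
B' → B ; B'
B' → d ; B'
B' → ε
S → d d
S → d ;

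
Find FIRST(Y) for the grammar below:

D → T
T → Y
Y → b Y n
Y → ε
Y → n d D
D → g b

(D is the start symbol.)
{ 'b', 'n', ε }

To compute FIRST(Y), examine every production with Y on the left-hand side, reading each right-hand side left to right until a non-nullable symbol is reached.

From Y → b Y n:
  - b is a terminal: add 'b' and stop
From Y → ε:
  - ε-production, so ε ∈ FIRST(Y)
From Y → n d D:
  - n is a terminal: add 'n' and stop

Collecting: FIRST(Y) = { 'b', 'n', ε }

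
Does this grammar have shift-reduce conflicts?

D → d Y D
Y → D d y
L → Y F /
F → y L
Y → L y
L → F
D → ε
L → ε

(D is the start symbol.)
A shift-reduce conflict occurs when an LR(0) state has both:
  - a complete (reduce) item [A → α .] (dot at the end), and
  - a shift item [B → β . c γ] (dot before a terminal).

Augment with D' → D and build the canonical LR(0) collection (I0 = CLOSURE({[D' → . D]}), then GOTO on every symbol after a dot until no new states appear). It has 16 states:
  I0: { [D → . d Y D], [D → .], [D' → . D] }  — shift, reduce
  I1: { [D' → D .] }  — accept
  I2: { [D → . d Y D], [D → .], [D → d . Y D], [F → . y L], [L → . F], [L → . Y F /], [L → .], [Y → . D d y], [Y → . L y] }  — shift, 2 reduces
  I3: { [Y → D . d y] }  — shift
  I4: { [L → F .] }  — reduce
  I5: { [Y → L . y] }  — shift
  I6: { [D → . d Y D], [D → .], [D → d Y . D], [F → . y L], [L → Y . F /] }  — shift, reduce
  I7: { [D → . d Y D], [D → .], [F → . y L], [F → y . L], [L → . F], [L → . Y F /], [L → .], [Y → . D d y], [Y → . L y] }  — shift, 2 reduces
  I8: { [F → y L .], [Y → L . y] }  — shift, reduce
  I9: { [F → . y L], [L → Y . F /] }  — shift
  I10: { [L → Y F . /] }  — shift
  I11: { [L → Y F / .] }  — reduce
  I12: { [Y → L y .] }  — reduce
  I13: { [D → d Y D .] }  — reduce
  I14: { [Y → D d . y] }  — shift
  I15: { [Y → D d y .] }  — reduce

I0 contains reduce item [D → .] and shift item [D → . d Y D] — shift-reduce conflict.
I2 contains reduce items [D → .], [L → .] and shift items [D → . d Y D], [F → . y L] — shift-reduce conflict.
I6 contains reduce item [D → .] and shift items [D → . d Y D], [F → . y L] — shift-reduce conflict.
I7 contains reduce items [D → .], [L → .] and shift items [D → . d Y D], [F → . y L] — shift-reduce conflict.
I8 contains reduce item [F → y L .] and shift item [Y → L . y] — shift-reduce conflict.

Answer: Yes — I0: [D → .] vs [D → . d Y D]; I2: [D → .] vs [D → . d Y D]; I6: [D → .] vs [D → . d Y D]; I7: [D → .] vs [D → . d Y D]; I8: [F → y L .] vs [Y → L . y]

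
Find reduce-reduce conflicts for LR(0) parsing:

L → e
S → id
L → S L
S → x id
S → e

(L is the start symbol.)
A reduce-reduce conflict occurs when an LR(0) state has two complete items [A → α .] and [B → β .] — both call for a reduction, and with no lookahead the parser cannot choose between them.

Augment with L' → L and build the canonical LR(0) collection (I0 = CLOSURE({[L' → . L]}), then GOTO on every symbol after a dot until no new states appear). It has 8 states:
  I0: { [L → . S L], [L → . e], [L' → . L], [S → . e], [S → . id], [S → . x id] }  — shift
  I1: { [L' → L .] }  — accept
  I2: { [L → . S L], [L → . e], [L → S . L], [S → . e], [S → . id], [S → . x id] }  — shift
  I3: { [L → e .], [S → e .] }  — 2 reduces
  I4: { [S → id .] }  — reduce
  I5: { [S → x . id] }  — shift
  I6: { [S → x id .] }  — reduce
  I7: { [L → S L .] }  — reduce

I3 contains complete items [L → e .], [S → e .] — reduce-reduce conflict.

Answer: Yes — I3: [L → e .] vs [S → e .]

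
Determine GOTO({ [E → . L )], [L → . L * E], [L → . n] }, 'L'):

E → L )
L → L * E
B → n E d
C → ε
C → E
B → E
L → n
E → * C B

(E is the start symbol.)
{ [E → L . )], [L → L . * E] }

GOTO(I, 'L') = CLOSURE({ [A → αX.β] : [A → α.Xβ] ∈ I, X = 'L' })

Items with dot before 'L', with the dot advanced:
  [E → . L )] → [E → L . )]
  [L → . L * E] → [L → L . * E]
Closure adds nothing (no advanced item has the dot before a non-terminal).

GOTO = { [E → L . )], [L → L . * E] }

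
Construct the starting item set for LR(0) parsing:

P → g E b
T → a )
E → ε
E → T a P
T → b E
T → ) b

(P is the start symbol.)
First, augment the grammar with P' → P
I₀ = CLOSURE({ [P' → . P] }):
  [P' → . P] has the dot before P: add [P → . g E b]
No further items can be added.

I₀ = { [P → . g E b], [P' → . P] }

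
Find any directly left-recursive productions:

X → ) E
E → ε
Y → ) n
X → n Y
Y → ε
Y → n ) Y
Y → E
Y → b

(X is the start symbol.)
No direct left recursion

Direct left recursion occurs when N → N α for some non-terminal N (the right-hand side begins with the left-hand side itself).

X → ) E: starts with ')'
E → ε: starts with ε
Y → ) n: starts with ')'
X → n Y: starts with n
Y → ε: starts with ε
Y → n ) Y: starts with n
Y → E: starts with E
Y → b: starts with b

No direct left recursion found.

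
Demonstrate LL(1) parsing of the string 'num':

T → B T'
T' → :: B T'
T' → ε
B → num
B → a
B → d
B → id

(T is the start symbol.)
LL(1) parsing maintains a stack (initially the start symbol over $) and the input. At each step: if the stack top is a terminal, match it against the current input token; if it is a non-terminal N, replace it with the RHS of M[N, lookahead] (the unique production whose predict set contains the lookahead).

Stack is shown with the top on the left.

Stack     Input  Action
-----------------------
T $       num $  output T → B T'
B T' $    num $  output B → num
num T' $  num $  match 'num'
T' $      $      output T' → ε
$         $      accept

The string is accepted.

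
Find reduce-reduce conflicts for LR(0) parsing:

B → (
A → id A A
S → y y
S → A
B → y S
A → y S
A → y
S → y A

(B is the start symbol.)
A reduce-reduce conflict occurs when an LR(0) state has two complete items [A → α .] and [B → β .] — both call for a reduction, and with no lookahead the parser cannot choose between them.

Augment with B' → B and build the canonical LR(0) collection (I0 = CLOSURE({[B' → . B]}), then GOTO on every symbol after a dot until no new states appear). It has 14 states:
  I0: { [B → . (], [B → . y S], [B' → . B] }  — shift
  I1: { [B → ( .] }  — reduce
  I2: { [B' → B .] }  — accept
  I3: { [A → . id A A], [A → . y S], [A → . y], [B → y . S], [S → . A], [S → . y A], [S → . y y] }  — shift
  I4: { [S → A .] }  — reduce
  I5: { [B → y S .] }  — reduce
  I6: { [A → . id A A], [A → . y S], [A → . y], [A → id . A A] }  — shift
  I7: { [A → . id A A], [A → . y S], [A → . y], [A → y . S], [A → y .], [S → . A], [S → . y A], [S → . y y], [S → y . A], [S → y . y] }  — shift, reduce
  I8: { [S → A .], [S → y A .] }  — 2 reduces
  I9: { [A → y S .] }  — reduce
  I10: { [A → . id A A], [A → . y S], [A → . y], [A → y . S], [A → y .], [S → . A], [S → . y A], [S → . y y], [S → y . A], [S → y . y], [S → y y .] }  — shift, 2 reduces
  I11: { [A → . id A A], [A → . y S], [A → . y], [A → id A . A] }  — shift
  I12: { [A → . id A A], [A → . y S], [A → . y], [A → y . S], [A → y .], [S → . A], [S → . y A], [S → . y y] }  — shift, reduce
  I13: { [A → id A A .] }  — reduce

I8 contains complete items [S → A .], [S → y A .] — reduce-reduce conflict.
I10 contains complete items [A → y .], [S → y y .] — reduce-reduce conflict.

Answer: Yes — I8: [S → A .] vs [S → y A .]; I10: [A → y .] vs [S → y y .]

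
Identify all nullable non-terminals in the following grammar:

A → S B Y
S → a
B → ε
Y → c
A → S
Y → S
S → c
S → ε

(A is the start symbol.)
ε-productions: B → ε, S → ε
So B, S are immediately nullable.
A → S: every symbol on the right is nullable, so A is nullable too.
Y → S: every symbol on the right is nullable, so Y is nullable too.
Every non-terminal is now nullable.
Nullable = { 'A', 'B', 'S', 'Y' }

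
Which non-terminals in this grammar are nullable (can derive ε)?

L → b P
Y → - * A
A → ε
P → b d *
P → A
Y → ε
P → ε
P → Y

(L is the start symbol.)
A non-terminal is nullable if it can derive ε (the empty string): either it has an ε-production, or it has a production whose right-hand side consists entirely of nullable non-terminals.

ε-productions: A → ε, Y → ε, P → ε
So A, Y, P are immediately nullable.
No further non-terminal can be added: every production for the remaining non-terminals contains a terminal or a non-nullable non-terminal.
Nullable = { 'A', 'P', 'Y' }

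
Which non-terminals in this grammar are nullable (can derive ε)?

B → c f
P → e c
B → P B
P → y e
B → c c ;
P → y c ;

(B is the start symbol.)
A non-terminal is nullable if it can derive ε (the empty string): either it has an ε-production, or it has a production whose right-hand side consists entirely of nullable non-terminals.

There are no ε-productions, so no non-terminal can derive ε.
No non-terminals are nullable.

Answer: None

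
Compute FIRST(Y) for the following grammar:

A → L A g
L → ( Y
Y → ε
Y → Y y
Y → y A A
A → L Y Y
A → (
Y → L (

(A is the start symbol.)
{ '(', 'y', ε }

FIRST sets of the other non-terminals involved (by the same procedure, iterated to a fixed point):
  FIRST(L) = { '(' }

From Y → ε:
  - ε-production, so ε ∈ FIRST(Y)
From Y → Y y:
  - Y is the symbol being defined: contributes nothing new
    Y is nullable, so continue to the next symbol
  - y is a terminal: add 'y' and stop
From Y → y A A:
  - y is a terminal: add 'y' and stop
From Y → L (:
  - L is a non-terminal: add FIRST(L) \ {ε} = { '(' }
    L is not nullable, so stop

Collecting: FIRST(Y) = { '(', 'y', ε }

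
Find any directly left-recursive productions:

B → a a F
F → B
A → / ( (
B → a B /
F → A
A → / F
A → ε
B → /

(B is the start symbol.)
B → a a F: starts with a
F → B: starts with B
A → / ( (: starts with '/'
B → a B /: starts with a
F → A: starts with A
A → / F: starts with '/'
A → ε: starts with ε
B → /: starts with '/'

No direct left recursion found.

Answer: No direct left recursion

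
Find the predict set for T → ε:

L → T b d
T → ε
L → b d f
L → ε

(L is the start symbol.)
PREDICT(T → ε) = (FIRST(RHS) \ {ε}) ∪ (FOLLOW(T) if ε ∈ FIRST(RHS), i.e. RHS ⇒* ε)
The right-hand side is ε (FIRST(ε) = { ε }), so the predict set is FOLLOW(T) = { 'b' }
PREDICT(T → ε) = { 'b' }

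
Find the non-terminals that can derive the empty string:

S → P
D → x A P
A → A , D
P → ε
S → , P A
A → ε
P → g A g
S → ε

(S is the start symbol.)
{ 'A', 'P', 'S' }

A non-terminal is nullable if it can derive ε (the empty string): either it has an ε-production, or it has a production whose right-hand side consists entirely of nullable non-terminals.

ε-productions: P → ε, A → ε, S → ε
So P, A, S are immediately nullable.
No further non-terminal can be added: every production for the remaining non-terminals contains a terminal or a non-nullable non-terminal.
Nullable = { 'A', 'P', 'S' }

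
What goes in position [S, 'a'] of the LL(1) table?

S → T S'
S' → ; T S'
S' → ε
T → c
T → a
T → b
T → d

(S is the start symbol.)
S → T S'

To find M[S, 'a'], we find productions for S where 'a' is in the predict set (PREDICT(N → α) = (FIRST(α) \ {ε}) ∪ (FOLLOW(N) if α ⇒* ε)).

Relevant sets:
  FIRST(T) = { 'a', 'b', 'c', 'd' }

S → T S': PREDICT = { 'a', 'b', 'c', 'd' }
  'a' is in predict set, so this production goes in M[S, 'a']

M[S, 'a'] = S → T S'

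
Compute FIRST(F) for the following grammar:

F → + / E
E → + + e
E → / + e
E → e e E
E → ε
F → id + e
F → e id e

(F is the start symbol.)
From F → + / E:
  - '+' is a terminal: add '+' and stop
From F → id + e:
  - id is a terminal: add 'id' and stop
From F → e id e:
  - e is a terminal: add 'e' and stop

Collecting: FIRST(F) = { '+', 'e', 'id' }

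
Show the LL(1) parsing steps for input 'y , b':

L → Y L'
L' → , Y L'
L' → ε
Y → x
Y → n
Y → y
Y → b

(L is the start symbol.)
Stack is shown with the top on the left.

Stack     Input    Action
-------------------------
L $       y , b $  output L → Y L'
Y L' $    y , b $  output Y → y
y L' $    y , b $  match 'y'
L' $      , b $    output L' → , Y L'
, Y L' $  , b $    match ','
Y L' $    b $      output Y → b
b L' $    b $      match 'b'
L' $      $        output L' → ε
$         $        accept

The string is accepted.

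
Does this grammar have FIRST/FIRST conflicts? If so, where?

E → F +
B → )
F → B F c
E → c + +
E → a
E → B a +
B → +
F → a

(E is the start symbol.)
Yes. E → F '+' / E → a on { 'a' }; E → F '+' / E → B a '+' on { ')', '+' }

FIRST sets of the non-terminals at (or reachable through a nullable prefix from) the front of some alternative:
  FIRST(F) = { ')', '+', 'a' }
  FIRST(B) = { ')', '+' }

Productions for E:
  E → F +: FIRST = { ')', '+', 'a' }
  E → c + +: FIRST = { 'c' }
  E → a: FIRST = { 'a' }
  E → B a +: FIRST = { ')', '+' }
Productions for B:
  B → ): FIRST = { ')' }
  B → +: FIRST = { '+' }
Productions for F:
  F → B F c: FIRST = { ')', '+' }
  F → a: FIRST = { 'a' }

Conflict for E: E → F + and E → a
  Overlap: { 'a' }
Conflict for E: E → F + and E → B a +
  Overlap: { ')', '+' }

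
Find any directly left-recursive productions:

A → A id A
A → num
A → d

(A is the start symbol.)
Yes, A is left-recursive

Direct left recursion occurs when N → N α for some non-terminal N (the right-hand side begins with the left-hand side itself).

A → A id A: LEFT RECURSIVE (starts with A)
A → num: starts with num
A → d: starts with d

The grammar has direct left recursion on: A.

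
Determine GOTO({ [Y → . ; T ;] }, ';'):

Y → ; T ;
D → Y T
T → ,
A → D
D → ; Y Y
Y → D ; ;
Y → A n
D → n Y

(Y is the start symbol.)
{ [T → . ,], [Y → ; . T ;] }

GOTO(I, ';') = CLOSURE({ [A → αX.β] : [A → α.Xβ] ∈ I, X = ';' })

Items with dot before ';', with the dot advanced:
  [Y → . ; T ;] → [Y → ; . T ;]
Closure of the advanced items:
  [Y → ; . T ;] has the dot before T: add [T → . ,]

GOTO = { [T → . ,], [Y → ; . T ;] }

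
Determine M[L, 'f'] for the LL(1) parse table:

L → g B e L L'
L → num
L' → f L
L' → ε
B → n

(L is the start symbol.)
Empty (error entry)

To find M[L, 'f'], we find productions for L where 'f' is in the predict set (PREDICT(N → α) = (FIRST(α) \ {ε}) ∪ (FOLLOW(N) if α ⇒* ε)).

L → g B e L L': PREDICT = { 'g' }
L → num: PREDICT = { 'num' }

M[L, 'f'] is empty (no production applies)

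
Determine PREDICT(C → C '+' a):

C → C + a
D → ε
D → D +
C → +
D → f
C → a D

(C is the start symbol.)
PREDICT(C → C '+' a) = (FIRST(RHS) \ {ε}) ∪ (FOLLOW(C) if ε ∈ FIRST(RHS), i.e. RHS ⇒* ε)
FIRST(C) = { '+', 'a' }
FIRST(C '+' a) = { '+', 'a' }
ε ∉ FIRST(C '+' a), so FOLLOW(C) is not added.
PREDICT(C → C '+' a) = { '+', 'a' }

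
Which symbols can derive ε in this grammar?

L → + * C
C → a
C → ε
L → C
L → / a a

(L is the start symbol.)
{ 'C', 'L' }

ε-productions: C → ε
So C is immediately nullable.
L → C: every symbol on the right is nullable, so L is nullable too.
Every non-terminal is now nullable.
Nullable = { 'C', 'L' }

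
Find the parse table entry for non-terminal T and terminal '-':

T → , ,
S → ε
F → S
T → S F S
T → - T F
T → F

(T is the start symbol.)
T → - T F

To find M[T, '-'], we find productions for T where '-' is in the predict set (PREDICT(N → α) = (FIRST(α) \ {ε}) ∪ (FOLLOW(N) if α ⇒* ε)).

Relevant sets:
  FIRST(S) = { ε }
  FIRST(F) = { ε }
  FOLLOW(T) = { $ }

T → , ,: PREDICT = { ',' }
T → S F S: PREDICT = { $ }
T → - T F: PREDICT = { '-' }
  '-' is in predict set, so this production goes in M[T, '-']
T → F: PREDICT = { $ }

M[T, '-'] = T → - T F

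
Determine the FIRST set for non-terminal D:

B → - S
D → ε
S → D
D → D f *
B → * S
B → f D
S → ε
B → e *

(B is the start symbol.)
{ 'f', ε }

To compute FIRST(D), examine every production with D on the left-hand side, reading each right-hand side left to right until a non-nullable symbol is reached.

From D → ε:
  - ε-production, so ε ∈ FIRST(D)
From D → D f *:
  - D is the symbol being defined: contributes nothing new
    D is nullable, so continue to the next symbol
  - f is a terminal: add 'f' and stop

Collecting: FIRST(D) = { 'f', ε }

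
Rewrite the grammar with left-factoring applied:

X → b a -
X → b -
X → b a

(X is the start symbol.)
X → b X'
X' → a X''
X'' → -
X'' → ε
X' → -

Left-factoring transforms A → αβ₁ | αβ₂ into A → αA' and A' → β₁ | β₂
(α is the longest common prefix among the alternatives). Repeat until
no nonterminal has two alternatives with a common prefix.

Round 1: X has alternatives sharing prefix 'b'. Introduce X': X → b X'
  Add: X' → a -
  Add: X' → -
  Add: X' → a

Round 2: X' has alternatives sharing prefix 'a'. Introduce X'': X' → a X''
  Add: X'' → -
  Add: X'' → ε

No remaining common prefixes — done.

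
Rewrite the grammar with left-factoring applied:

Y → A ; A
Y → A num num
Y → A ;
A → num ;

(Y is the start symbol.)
Left-factoring transforms A → αβ₁ | αβ₂ into A → αA' and A' → β₁ | β₂
(α is the longest common prefix among the alternatives). Repeat until
no nonterminal has two alternatives with a common prefix.

Round 1: Y has alternatives sharing prefix 'A'. Introduce Y': Y → A Y'
  Add: Y' → ; A
  Add: Y' → num num
  Add: Y' → ;

Round 2: Y' has alternatives sharing prefix ';'. Introduce Y'': Y' → ; Y''
  Add: Y'' → A
  Add: Y'' → ε

No remaining common prefixes — done.

Resulting grammar:
Y → A Y'
Y' → ; Y''
Y'' → A
Y'' → ε
Y' → num num
A → num ;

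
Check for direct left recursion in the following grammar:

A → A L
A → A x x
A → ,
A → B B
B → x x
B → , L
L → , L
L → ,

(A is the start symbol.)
Yes, A is left-recursive

Direct left recursion occurs when N → N α for some non-terminal N (the right-hand side begins with the left-hand side itself).

A → A L: LEFT RECURSIVE (starts with A)
A → A x x: LEFT RECURSIVE (starts with A)
A → ,: starts with ','
A → B B: starts with B
B → x x: starts with x
B → , L: starts with ','
L → , L: starts with ','
L → ,: starts with ','

The grammar has direct left recursion on: A.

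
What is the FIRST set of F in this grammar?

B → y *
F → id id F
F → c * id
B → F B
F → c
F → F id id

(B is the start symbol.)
To compute FIRST(F), examine every production with F on the left-hand side, reading each right-hand side left to right until a non-nullable symbol is reached.

From F → id id F:
  - id is a terminal: add 'id' and stop
From F → c * id:
  - c is a terminal: add 'c' and stop
From F → c:
  - c is a terminal: add 'c' and stop
From F → F id id:
  - F is the symbol being defined: contributes nothing new
    F is not nullable, so stop

Collecting: FIRST(F) = { 'c', 'id' }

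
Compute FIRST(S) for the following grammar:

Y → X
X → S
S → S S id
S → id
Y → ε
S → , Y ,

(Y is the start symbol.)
To compute FIRST(S), examine every production with S on the left-hand side, reading each right-hand side left to right until a non-nullable symbol is reached.

From S → S S id:
  - S is the symbol being defined: contributes nothing new
    S is not nullable, so stop
From S → id:
  - id is a terminal: add 'id' and stop
From S → , Y ,:
  - ',' is a terminal: add ',' and stop

Collecting: FIRST(S) = { ',', 'id' }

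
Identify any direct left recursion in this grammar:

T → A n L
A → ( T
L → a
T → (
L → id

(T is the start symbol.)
No direct left recursion

Direct left recursion occurs when N → N α for some non-terminal N (the right-hand side begins with the left-hand side itself).

T → A n L: starts with A
A → ( T: starts with '('
L → a: starts with a
T → (: starts with '('
L → id: starts with id

No direct left recursion found.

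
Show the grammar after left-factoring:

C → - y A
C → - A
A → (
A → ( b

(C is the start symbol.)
C → - C'
C' → y A
C' → A
A → ( A'
A' → ε
A' → b

Left-factoring transforms A → αβ₁ | αβ₂ into A → αA' and A' → β₁ | β₂
(α is the longest common prefix among the alternatives). Repeat until
no nonterminal has two alternatives with a common prefix.

Round 1: C has alternatives sharing prefix '-'. Introduce C': C → - C'
  Add: C' → y A
  Add: C' → A

Round 2: A has alternatives sharing prefix '('. Introduce A': A → ( A'
  Add: A' → ε
  Add: A' → b

No remaining common prefixes — done.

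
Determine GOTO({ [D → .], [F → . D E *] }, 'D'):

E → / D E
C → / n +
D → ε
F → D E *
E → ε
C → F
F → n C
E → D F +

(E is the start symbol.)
{ [D → .], [E → . / D E], [E → . D F +], [E → .], [F → D . E *] }

GOTO(I, 'D') = CLOSURE({ [A → αX.β] : [A → α.Xβ] ∈ I, X = 'D' })

Items with dot before 'D', with the dot advanced:
  [F → . D E *] → [F → D . E *]
Closure of the advanced items:
  [F → D . E *] has the dot before E: add [E → . / D E], [E → .], [E → . D F +]
  [E → . D F +] has the dot before D: add [D → .]

GOTO = { [D → .], [E → . / D E], [E → . D F +], [E → .], [F → D . E *] }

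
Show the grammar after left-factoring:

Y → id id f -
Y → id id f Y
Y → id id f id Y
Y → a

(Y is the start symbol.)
Left-factoring transforms A → αβ₁ | αβ₂ into A → αA' and A' → β₁ | β₂
(α is the longest common prefix among the alternatives). Repeat until
no nonterminal has two alternatives with a common prefix.

Round 1: Y has alternatives sharing prefix 'id id f'. Introduce Y': Y → id id f Y'
  Add: Y' → -
  Add: Y' → Y
  Add: Y' → id Y

No remaining common prefixes — done.

Resulting grammar:
Y → id id f Y'
Y' → -
Y' → Y
Y' → id Y
Y → a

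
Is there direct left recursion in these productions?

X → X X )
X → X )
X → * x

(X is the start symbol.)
X → X X ): LEFT RECURSIVE (starts with X)
X → X ): LEFT RECURSIVE (starts with X)
X → * x: starts with '*'

The grammar has direct left recursion on: X.

Answer: Yes, X is left-recursive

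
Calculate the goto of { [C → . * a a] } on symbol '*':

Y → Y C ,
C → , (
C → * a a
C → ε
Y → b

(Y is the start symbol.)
{ [C → * . a a] }

GOTO(I, '*') = CLOSURE({ [A → αX.β] : [A → α.Xβ] ∈ I, X = '*' })

Items with dot before '*', with the dot advanced:
  [C → . * a a] → [C → * . a a]
Closure adds nothing (no advanced item has the dot before a non-terminal).

GOTO = { [C → * . a a] }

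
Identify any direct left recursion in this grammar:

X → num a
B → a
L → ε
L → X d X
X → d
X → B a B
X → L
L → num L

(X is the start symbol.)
No direct left recursion

X → num a: starts with num
B → a: starts with a
L → ε: starts with ε
L → X d X: starts with X
X → d: starts with d
X → B a B: starts with B
X → L: starts with L
L → num L: starts with num

No direct left recursion found.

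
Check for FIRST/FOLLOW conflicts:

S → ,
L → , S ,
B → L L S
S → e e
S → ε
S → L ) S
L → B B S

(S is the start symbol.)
Yes. S → ',' with FOLLOW(S) on { ',' }; S → e e with FOLLOW(S) on { 'e' }; S → L ')' S with FOLLOW(S) on { ',' }

Nullable non-terminals: S.
FIRST sets used below: FIRST(L) = { ',' }

S: nullable alternative(s) S → ε; FOLLOW(S) = { $, ')', ',', 'e' }
  S → ,: FIRST \ {ε} = { ',' } — overlaps FOLLOW(S) on { ',' }: CONFLICT
  S → e e: FIRST \ {ε} = { 'e' } — overlaps FOLLOW(S) on { 'e' }: CONFLICT
  S → ε: FIRST \ {ε} = { } — this is the only nullable alternative, skip
  S → L ) S: FIRST \ {ε} = { ',' } — overlaps FOLLOW(S) on { ',' }: CONFLICT

B, L have no nullable alternative, so no FIRST/FOLLOW check is needed there.

So the grammar has 3 FIRST/FOLLOW conflicts (marked CONFLICT above).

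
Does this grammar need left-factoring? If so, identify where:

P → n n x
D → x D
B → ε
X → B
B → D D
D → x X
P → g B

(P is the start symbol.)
Left-factoring is needed when two productions for the same non-terminal
share a common prefix on the right-hand side.

Productions for P:
  P → n n x
  P → g B
Productions for D:
  D → x D
  D → x X
Productions for B:
  B → ε
  B → D D

Found common prefix 'x' in productions for D

Answer: Yes, D has productions with common prefix 'x'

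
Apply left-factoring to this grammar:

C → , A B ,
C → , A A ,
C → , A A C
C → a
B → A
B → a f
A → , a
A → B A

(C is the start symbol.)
C → , A C'
C' → B ,
C' → A C''
C'' → ,
C'' → C
C → a
B → A
B → a f
A → , a
A → B A

Left-factoring transforms A → αβ₁ | αβ₂ into A → αA' and A' → β₁ | β₂
(α is the longest common prefix among the alternatives). Repeat until
no nonterminal has two alternatives with a common prefix.

Round 1: C has alternatives sharing prefix ', A'. Introduce C': C → , A C'
  Add: C' → B ,
  Add: C' → A ,
  Add: C' → A C

Round 2: C' has alternatives sharing prefix 'A'. Introduce C'': C' → A C''
  Add: C'' → ,
  Add: C'' → C

No remaining common prefixes — done.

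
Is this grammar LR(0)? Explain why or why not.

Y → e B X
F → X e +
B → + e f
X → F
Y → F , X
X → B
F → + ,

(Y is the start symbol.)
No. Shift-reduce conflict between [X → F .] and [Y → F . , X]

Augment with Y' → Y and build the canonical LR(0) collection (I0 = CLOSURE({[Y' → . Y]}), then GOTO on every symbol after a dot until no new states appear). It has 18 states:
  I0: { [B → . + e f], [F → . + ,], [F → . X e +], [X → . B], [X → . F], [Y → . F , X], [Y → . e B X], [Y' → . Y] }  — shift
  I1: { [B → + . e f], [F → + . ,] }  — shift
  I2: { [X → B .] }  — reduce
  I3: { [X → F .], [Y → F . , X] }  — shift, reduce
  I4: { [F → X . e +] }  — shift
  I5: { [Y' → Y .] }  — accept
  I6: { [B → . + e f], [Y → e . B X] }  — shift
  I7: { [B → + . e f] }  — shift
  I8: { [B → . + e f], [F → . + ,], [F → . X e +], [X → . B], [X → . F], [Y → e B . X] }  — shift
  I9: { [X → F .] }  — reduce
  I10: { [F → X . e +], [Y → e B X .] }  — shift, reduce
  I11: { [F → X e . +] }  — shift
  I12: { [F → X e + .] }  — reduce
  I13: { [B → + e . f] }  — shift
  I14: { [B → + e f .] }  — reduce
  I15: { [B → . + e f], [F → . + ,], [F → . X e +], [X → . B], [X → . F], [Y → F , . X] }  — shift
  I16: { [F → X . e +], [Y → F , X .] }  — shift, reduce
  I17: { [F → + , .] }  — reduce

Conflict in state I3:
  Shift-reduce conflict between [X → F .] and [Y → F . , X]
So the grammar is NOT LR(0).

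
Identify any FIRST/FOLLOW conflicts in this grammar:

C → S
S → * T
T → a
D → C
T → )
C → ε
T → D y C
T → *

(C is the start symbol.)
No FIRST/FOLLOW conflicts.

A FIRST/FOLLOW conflict occurs when a non-terminal N has a nullable alternative N → β (β ⇒* ε) and another alternative N → α with FIRST(α) ∩ FOLLOW(N) ≠ ∅: on such a lookahead the parser cannot decide between expanding α and letting N vanish via β.

Nullable non-terminals: C, D.
FIRST sets used below: FIRST(S) = { '*' }

C: nullable alternative(s) C → ε; FOLLOW(C) = { $, 'y' }
  C → S: FIRST \ {ε} = { '*' } — disjoint from FOLLOW(C)
  C → ε: FIRST \ {ε} = { } — this is the only nullable alternative, skip
D has a nullable alternative but only one production, so nothing to check.

S, T have no nullable alternative, so no FIRST/FOLLOW check is needed there.

No FIRST/FOLLOW conflicts found.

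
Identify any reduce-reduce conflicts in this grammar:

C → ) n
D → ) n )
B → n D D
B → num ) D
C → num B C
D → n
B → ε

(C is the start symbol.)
No reduce-reduce conflicts

A reduce-reduce conflict occurs when an LR(0) state has two complete items [A → α .] and [B → β .] — both call for a reduction, and with no lookahead the parser cannot choose between them.

Augment with C' → C and build the canonical LR(0) collection (I0 = CLOSURE({[C' → . C]}), then GOTO on every symbol after a dot until no new states appear). It has 17 states:
  I0: { [C → . ) n], [C → . num B C], [C' → . C] }  — shift
  I1: { [C → ) . n] }  — shift
  I2: { [C' → C .] }  — accept
  I3: { [B → . n D D], [B → . num ) D], [B → .], [C → num . B C] }  — shift, reduce
  I4: { [C → . ) n], [C → . num B C], [C → num B . C] }  — shift
  I5: { [B → n . D D], [D → . ) n )], [D → . n] }  — shift
  I6: { [B → num . ) D] }  — shift
  I7: { [B → num ) . D], [D → . ) n )], [D → . n] }  — shift
  I8: { [D → ) . n )] }  — shift
  I9: { [B → num ) D .] }  — reduce
  I10: { [D → n .] }  — reduce
  I11: { [D → ) n . )] }  — shift
  I12: { [D → ) n ) .] }  — reduce
  I13: { [B → n D . D], [D → . ) n )], [D → . n] }  — shift
  I14: { [B → n D D .] }  — reduce
  I15: { [C → num B C .] }  — reduce
  I16: { [C → ) n .] }  — reduce

No state contains more than one complete item.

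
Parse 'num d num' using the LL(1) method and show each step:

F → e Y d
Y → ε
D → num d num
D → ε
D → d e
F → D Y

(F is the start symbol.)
Stack is shown with the top on the left.

Stack          Input        Action
----------------------------------
F $            num d num $  output F → D Y
D Y $          num d num $  output D → num d num
num d num Y $  num d num $  match 'num'
d num Y $      d num $      match 'd'
num Y $        num $        match 'num'
Y $            $            output Y → ε
$              $            accept

The string is accepted.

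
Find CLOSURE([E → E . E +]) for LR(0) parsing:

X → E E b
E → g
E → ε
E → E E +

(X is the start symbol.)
Start with: [E → E . E +]
  [E → E . E +] has the dot before E: add [E → . g], [E → .], [E → . E E +]
No further items can be added.

CLOSURE = { [E → . E E +], [E → . g], [E → .], [E → E . E +] }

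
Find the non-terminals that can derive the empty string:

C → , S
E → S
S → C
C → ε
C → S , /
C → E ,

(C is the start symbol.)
A non-terminal is nullable if it can derive ε (the empty string): either it has an ε-production, or it has a production whose right-hand side consists entirely of nullable non-terminals.

ε-productions: C → ε
So C is immediately nullable.
S → C: every symbol on the right is nullable, so S is nullable too.
E → S: every symbol on the right is nullable, so E is nullable too.
Every non-terminal is now nullable.
Nullable = { 'C', 'E', 'S' }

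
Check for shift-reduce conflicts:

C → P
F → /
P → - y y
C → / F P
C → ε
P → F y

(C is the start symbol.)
Yes — I0: [C → .] vs [C → . / F P]; I2: [F → / .] vs [F → . /]

Augment with C' → C and build the canonical LR(0) collection (I0 = CLOSURE({[C' → . C]}), then GOTO on every symbol after a dot until no new states appear). It has 12 states:
  I0: { [C → . / F P], [C → . P], [C → .], [C' → . C], [F → . /], [P → . - y y], [P → . F y] }  — shift, reduce
  I1: { [P → - . y y] }  — shift
  I2: { [C → / . F P], [F → . /], [F → / .] }  — shift, reduce
  I3: { [C' → C .] }  — accept
  I4: { [P → F . y] }  — shift
  I5: { [C → P .] }  — reduce
  I6: { [P → F y .] }  — reduce
  I7: { [F → / .] }  — reduce
  I8: { [C → / F . P], [F → . /], [P → . - y y], [P → . F y] }  — shift
  I9: { [C → / F P .] }  — reduce
  I10: { [P → - y . y] }  — shift
  I11: { [P → - y y .] }  — reduce

I0 contains reduce item [C → .] and shift items [C → . / F P], [F → . /], [P → . - y y] — shift-reduce conflict.
I2 contains reduce item [F → / .] and shift item [F → . /] — shift-reduce conflict.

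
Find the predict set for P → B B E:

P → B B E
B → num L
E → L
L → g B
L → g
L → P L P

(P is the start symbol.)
{ 'num' }

PREDICT(P → B B E) = (FIRST(RHS) \ {ε}) ∪ (FOLLOW(P) if ε ∈ FIRST(RHS), i.e. RHS ⇒* ε)
FIRST(B) = { 'num' }
FIRST(B B E) = { 'num' }
ε ∉ FIRST(B B E), so FOLLOW(P) is not added.
PREDICT(P → B B E) = { 'num' }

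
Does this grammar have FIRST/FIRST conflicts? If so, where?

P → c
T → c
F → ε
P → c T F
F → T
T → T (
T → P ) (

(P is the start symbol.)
A FIRST/FIRST conflict occurs when two productions N → α and N → β for the same non-terminal have FIRST(α) ∩ FIRST(β) ≠ ∅ (with ε ∈ FIRST of a nullable right-hand side, so two nullable alternatives also conflict).

FIRST sets of the non-terminals at (or reachable through a nullable prefix from) the front of some alternative:
  FIRST(T) = { 'c' }
  FIRST(P) = { 'c' }

Productions for P:
  P → c: FIRST = { 'c' }
  P → c T F: FIRST = { 'c' }
Productions for T:
  T → c: FIRST = { 'c' }
  T → T (: FIRST = { 'c' }
  T → P ) (: FIRST = { 'c' }
Productions for F:
  F → ε: FIRST = { ε }
  F → T: FIRST = { 'c' }

Conflict for P: P → c and P → c T F
  Overlap: { 'c' }
Conflict for T: T → c and T → T (
  Overlap: { 'c' }
Conflict for T: T → c and T → P ) (
  Overlap: { 'c' }
Conflict for T: T → T ( and T → P ) (
  Overlap: { 'c' }

Answer: Yes. P → c / P → c T F on { 'c' }; T → c / T → T '(' on { 'c' }; T → c / T → P ')' '(' on { 'c' }; T → T '(' / T → P ')' '(' on { 'c' }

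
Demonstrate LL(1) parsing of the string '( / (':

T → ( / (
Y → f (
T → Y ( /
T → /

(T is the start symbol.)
Stack is shown with the top on the left.

Stack    Input    Action
------------------------
T $      ( / ( $  output T → ( / (
( / ( $  ( / ( $  match '('
/ ( $    / ( $    match '/'
( $      ( $      match '('
$        $        accept

The string is accepted.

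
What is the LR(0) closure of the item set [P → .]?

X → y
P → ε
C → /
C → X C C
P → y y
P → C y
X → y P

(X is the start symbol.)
To compute CLOSURE, for each item [A → α.Bβ] where B is a non-terminal, add [B → .γ] for all productions B → γ; repeat for the newly added items until nothing changes.

Start with: [P → .]
The dot is at the end, so nothing is added.

CLOSURE = { [P → .] }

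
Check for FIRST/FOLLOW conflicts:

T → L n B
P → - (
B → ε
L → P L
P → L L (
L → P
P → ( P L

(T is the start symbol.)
Nullable non-terminals: B.
B has a nullable alternative but only one production, so nothing to check.

L, P, T have no nullable alternative, so no FIRST/FOLLOW check is needed there.

No FIRST/FOLLOW conflicts found.

Answer: No FIRST/FOLLOW conflicts.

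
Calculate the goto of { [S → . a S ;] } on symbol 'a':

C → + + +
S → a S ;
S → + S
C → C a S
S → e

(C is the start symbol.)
{ [S → . + S], [S → . a S ;], [S → . e], [S → a . S ;] }

GOTO(I, 'a') = CLOSURE({ [A → αX.β] : [A → α.Xβ] ∈ I, X = 'a' })

Items with dot before 'a', with the dot advanced:
  [S → . a S ;] → [S → a . S ;]
Closure of the advanced items:
  [S → a . S ;] has the dot before S: add [S → . a S ;], [S → . + S], [S → . e]

GOTO = { [S → . + S], [S → . a S ;], [S → . e], [S → a . S ;] }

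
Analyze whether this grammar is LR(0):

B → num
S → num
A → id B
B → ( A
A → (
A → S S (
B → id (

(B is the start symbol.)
Yes, the grammar is LR(0)

A grammar is LR(0) if no state in the canonical LR(0) collection has:
  - both a shift item (dot before a terminal) and a complete item (shift-reduce conflict), or
  - two or more complete items (reduce-reduce conflict; the accept item [B' → B .] counts as a complete item here).

Augment with B' → B and build the canonical LR(0) collection (I0 = CLOSURE({[B' → . B]}), then GOTO on every symbol after a dot until no new states appear). It has 14 states:
  I0: { [B → . ( A], [B → . id (], [B → . num], [B' → . B] }  — shift
  I1: { [A → . (], [A → . S S (], [A → . id B], [B → ( . A], [S → . num] }  — shift
  I2: { [B' → B .] }  — accept
  I3: { [B → id . (] }  — shift
  I4: { [B → num .] }  — reduce
  I5: { [B → id ( .] }  — reduce
  I6: { [A → ( .] }  — reduce
  I7: { [B → ( A .] }  — reduce
  I8: { [A → S . S (], [S → . num] }  — shift
  I9: { [A → id . B], [B → . ( A], [B → . id (], [B → . num] }  — shift
  I10: { [S → num .] }  — reduce
  I11: { [A → id B .] }  — reduce
  I12: { [A → S S . (] }  — shift
  I13: { [A → S S ( .] }  — reduce

Every state is either a pure shift/goto state or contains exactly one complete item and nothing to shift — no conflicts. The grammar is LR(0).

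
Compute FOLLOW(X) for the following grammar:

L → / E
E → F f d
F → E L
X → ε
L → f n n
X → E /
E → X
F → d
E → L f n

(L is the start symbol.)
To compute FOLLOW(X), find every occurrence of X on a right-hand side N → α X β: add FIRST(β) \ {ε}, and if β is empty or nullable also add FOLLOW(N). Iterate to a fixed point.

In E → X: X is at the end, add FOLLOW(E)

The FOLLOW sets referred to above (computed the same way, to a fixed point):
  FOLLOW(E) = { $, '/', 'f' }

Taking the union: FOLLOW(X) = { $, '/', 'f' }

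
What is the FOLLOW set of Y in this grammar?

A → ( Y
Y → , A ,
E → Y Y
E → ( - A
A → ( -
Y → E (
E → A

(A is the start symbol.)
{ $, '(', ',' }

In A → ( Y: Y is at the end, add FOLLOW(A)
In E → Y Y: Y is followed by Y, add FIRST(Y) \ {ε} = { '(', ',' }
In E → Y Y: Y is at the end, add FOLLOW(E)

The FOLLOW sets referred to above (computed the same way, to a fixed point):
  FOLLOW(A) = { $, '(', ',' }
  FOLLOW(E) = { '(' }

Taking the union: FOLLOW(Y) = { $, '(', ',' }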